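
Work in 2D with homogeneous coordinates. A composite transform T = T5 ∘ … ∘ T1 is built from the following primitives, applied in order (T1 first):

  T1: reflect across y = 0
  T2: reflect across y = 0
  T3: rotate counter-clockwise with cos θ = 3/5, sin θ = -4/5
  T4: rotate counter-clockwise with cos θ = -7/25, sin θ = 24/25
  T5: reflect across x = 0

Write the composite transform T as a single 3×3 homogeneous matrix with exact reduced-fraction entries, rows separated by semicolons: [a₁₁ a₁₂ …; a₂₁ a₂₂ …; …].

T1 = [1 0 0; 0 -1 0; 0 0 1]
T2·T1 = [1 0 0; 0 1 0; 0 0 1]
T3·…·T1 = [3/5 4/5 0; -4/5 3/5 0; 0 0 1]
T4·…·T1 = [3/5 -4/5 0; 4/5 3/5 0; 0 0 1]
T5·…·T1 = [-3/5 4/5 0; 4/5 3/5 0; 0 0 1]

T = [-3/5 4/5 0; 4/5 3/5 0; 0 0 1]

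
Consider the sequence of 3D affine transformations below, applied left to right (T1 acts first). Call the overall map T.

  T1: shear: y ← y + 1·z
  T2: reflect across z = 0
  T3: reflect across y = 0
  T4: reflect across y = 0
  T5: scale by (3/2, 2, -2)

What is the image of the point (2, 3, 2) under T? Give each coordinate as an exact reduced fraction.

T1 shear: y ← y + 1·z: (2, 3, 2) → (2, 5, 2)
T2 reflect across z = 0: (2, 5, 2) → (2, 5, -2)
T3 reflect across y = 0: (2, 5, -2) → (2, -5, -2)
T4 reflect across y = 0: (2, -5, -2) → (2, 5, -2)
T5 scale by (3/2, 2, -2): (2, 5, -2) → (3, 10, 4)

T(p) = (3, 10, 4)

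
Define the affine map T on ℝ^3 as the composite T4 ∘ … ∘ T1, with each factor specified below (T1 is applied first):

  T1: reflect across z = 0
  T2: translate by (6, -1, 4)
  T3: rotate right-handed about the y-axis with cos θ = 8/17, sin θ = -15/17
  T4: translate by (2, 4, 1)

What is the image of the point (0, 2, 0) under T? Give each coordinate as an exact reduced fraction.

T(p) = (22/17, 5, 139/17)

T1 reflect across z = 0: (0, 2, 0) → (0, 2, 0)
T2 translate by (6, -1, 4): (0, 2, 0) → (6, 1, 4)
T3 rotate right-handed about the y-axis with cos θ = 8/17, sin θ = -15/17: (6, 1, 4) → (-12/17, 1, 122/17)
T4 translate by (2, 4, 1): (-12/17, 1, 122/17) → (22/17, 5, 139/17)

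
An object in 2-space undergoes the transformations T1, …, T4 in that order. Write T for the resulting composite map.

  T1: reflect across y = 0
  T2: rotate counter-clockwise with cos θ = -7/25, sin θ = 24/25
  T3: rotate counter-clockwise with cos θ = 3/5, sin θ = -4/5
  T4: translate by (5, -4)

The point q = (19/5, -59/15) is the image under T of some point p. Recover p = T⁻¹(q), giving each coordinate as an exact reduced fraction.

p = (-2/3, -1)

T1 = [1 0 0; 0 -1 0; 0 0 1]
T2·T1 = [-7/25 24/25 0; 24/25 7/25 0; 0 0 1]
T3·…·T1 = [3/5 4/5 0; 4/5 -3/5 0; 0 0 1]
T4·…·T1 = [3/5 4/5 5; 4/5 -3/5 -4; 0 0 1]
det M = -1; M⁻¹ = [3/5 4/5 1/5; 4/5 -3/5 -32/5; 0 0 1]
M⁻¹ · (19/5, -59/15)ᵀ = (-2/3, -1)ᵀ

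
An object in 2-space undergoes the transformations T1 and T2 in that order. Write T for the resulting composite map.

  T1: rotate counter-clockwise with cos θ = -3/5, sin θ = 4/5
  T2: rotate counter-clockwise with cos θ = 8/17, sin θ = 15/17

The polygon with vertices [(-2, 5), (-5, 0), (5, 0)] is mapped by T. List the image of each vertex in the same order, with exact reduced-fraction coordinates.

image vertices: (233/85, -394/85), (84/17, 13/17), (-84/17, -13/17)

T1 rotate counter-clockwise with cos θ = -3/5, sin θ = 4/5: (-2, 5) → (-14/5, -23/5); (-5, 0) → (3, -4); (5, 0) → (-3, 4)
T2 rotate counter-clockwise with cos θ = 8/17, sin θ = 15/17: (-14/5, -23/5) → (233/85, -394/85); (3, -4) → (84/17, 13/17); (-3, 4) → (-84/17, -13/17)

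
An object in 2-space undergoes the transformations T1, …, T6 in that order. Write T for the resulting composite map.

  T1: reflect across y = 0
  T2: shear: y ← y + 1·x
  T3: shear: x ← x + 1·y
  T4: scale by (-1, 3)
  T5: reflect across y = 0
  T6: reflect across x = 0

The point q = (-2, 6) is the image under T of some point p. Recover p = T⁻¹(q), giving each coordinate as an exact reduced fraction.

p = (0, 2)

T1 = [1 0 0; 0 -1 0; 0 0 1]
T2·T1 = [1 0 0; 1 -1 0; 0 0 1]
T3·…·T1 = [2 -1 0; 1 -1 0; 0 0 1]
T4·…·T1 = [-2 1 0; 3 -3 0; 0 0 1]
T5·…·T1 = [-2 1 0; -3 3 0; 0 0 1]
T6·…·T1 = [2 -1 0; -3 3 0; 0 0 1]
det M = 3; M⁻¹ = [1 1/3 0; 1 2/3 0; 0 0 1]
M⁻¹ · (-2, 6)ᵀ = (0, 2)ᵀ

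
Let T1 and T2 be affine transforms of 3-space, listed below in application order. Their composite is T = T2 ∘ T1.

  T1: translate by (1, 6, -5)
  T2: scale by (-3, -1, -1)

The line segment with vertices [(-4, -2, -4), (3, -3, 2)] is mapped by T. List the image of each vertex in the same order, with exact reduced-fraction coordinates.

image vertices: (9, -4, 9), (-12, -3, 3)

T1 translate by (1, 6, -5): (-4, -2, -4) → (-3, 4, -9); (3, -3, 2) → (4, 3, -3)
T2 scale by (-3, -1, -1): (-3, 4, -9) → (9, -4, 9); (4, 3, -3) → (-12, -3, 3)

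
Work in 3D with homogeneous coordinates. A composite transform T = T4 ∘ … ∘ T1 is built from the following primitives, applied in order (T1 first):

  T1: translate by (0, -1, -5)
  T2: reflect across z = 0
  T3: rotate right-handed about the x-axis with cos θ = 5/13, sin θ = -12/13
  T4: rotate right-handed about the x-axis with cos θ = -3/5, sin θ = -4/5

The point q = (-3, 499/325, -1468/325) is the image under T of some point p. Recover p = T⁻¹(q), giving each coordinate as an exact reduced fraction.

T1 = [1 0 0 0; 0 1 0 -1; 0 0 1 -5; 0 0 0 1]
T2·T1 = [1 0 0 0; 0 1 0 -1; 0 0 -1 5; 0 0 0 1]
T3·…·T1 = [1 0 0 0; 0 5/13 -12/13 55/13; 0 -12/13 -5/13 37/13; 0 0 0 1]
T4·…·T1 = [1 0 0 0; 0 -63/65 16/65 -17/65; 0 16/65 63/65 -331/65; 0 0 0 1]
det M = -1; M⁻¹ = [1 0 0 0; 0 -63/65 16/65 1; 0 16/65 63/65 5; 0 0 0 1]
M⁻¹ · (-3, 499/325, -1468/325)ᵀ = (-3, -8/5, 1)ᵀ

p = (-3, -8/5, 1)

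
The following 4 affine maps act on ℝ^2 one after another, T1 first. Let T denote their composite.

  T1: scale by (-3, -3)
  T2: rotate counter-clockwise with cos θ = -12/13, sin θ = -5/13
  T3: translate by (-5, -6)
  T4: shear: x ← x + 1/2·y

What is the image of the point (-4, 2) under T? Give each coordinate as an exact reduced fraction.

T1 scale by (-3, -3): (-4, 2) → (12, -6)
T2 rotate counter-clockwise with cos θ = -12/13, sin θ = -5/13: (12, -6) → (-174/13, 12/13)
T3 translate by (-5, -6): (-174/13, 12/13) → (-239/13, -66/13)
T4 shear: x ← x + 1/2·y: (-239/13, -66/13) → (-272/13, -66/13)

T(p) = (-272/13, -66/13)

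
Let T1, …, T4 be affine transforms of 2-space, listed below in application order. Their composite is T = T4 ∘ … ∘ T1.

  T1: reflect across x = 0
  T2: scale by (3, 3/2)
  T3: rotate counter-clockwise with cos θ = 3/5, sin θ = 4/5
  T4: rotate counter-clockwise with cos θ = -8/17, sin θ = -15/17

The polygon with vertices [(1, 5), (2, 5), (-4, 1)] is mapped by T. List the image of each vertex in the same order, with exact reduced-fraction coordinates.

T1 reflect across x = 0: (1, 5) → (-1, 5); (2, 5) → (-2, 5); (-4, 1) → (4, 1)
T2 scale by (3, 3/2): (-1, 5) → (-3, 15/2); (-2, 5) → (-6, 15/2); (4, 1) → (12, 3/2)
T3 rotate counter-clockwise with cos θ = 3/5, sin θ = 4/5: (-3, 15/2) → (-39/5, 21/10); (-6, 15/2) → (-48/5, -3/10); (12, 3/2) → (6, 21/2)
T4 rotate counter-clockwise with cos θ = -8/17, sin θ = -15/17: (-39/5, 21/10) → (939/170, 501/85); (-48/5, -3/10) → (723/170, 732/85); (6, 21/2) → (219/34, -174/17)

image vertices: (939/170, 501/85), (723/170, 732/85), (219/34, -174/17)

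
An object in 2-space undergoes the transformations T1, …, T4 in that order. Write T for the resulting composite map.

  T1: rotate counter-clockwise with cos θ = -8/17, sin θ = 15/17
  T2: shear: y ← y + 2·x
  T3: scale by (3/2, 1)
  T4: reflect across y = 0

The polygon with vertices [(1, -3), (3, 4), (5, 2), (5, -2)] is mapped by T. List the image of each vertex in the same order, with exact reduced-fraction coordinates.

image vertices: (111/34, -113/17), (-126/17, 155/17), (-105/17, 81/17), (-15/17, -71/17)

T1 rotate counter-clockwise with cos θ = -8/17, sin θ = 15/17: (1, -3) → (37/17, 39/17); (3, 4) → (-84/17, 13/17); (5, 2) → (-70/17, 59/17); (5, -2) → (-10/17, 91/17)
T2 shear: y ← y + 2·x: (37/17, 39/17) → (37/17, 113/17); (-84/17, 13/17) → (-84/17, -155/17); (-70/17, 59/17) → (-70/17, -81/17); (-10/17, 91/17) → (-10/17, 71/17)
T3 scale by (3/2, 1): (37/17, 113/17) → (111/34, 113/17); (-84/17, -155/17) → (-126/17, -155/17); (-70/17, -81/17) → (-105/17, -81/17); (-10/17, 71/17) → (-15/17, 71/17)
T4 reflect across y = 0: (111/34, 113/17) → (111/34, -113/17); (-126/17, -155/17) → (-126/17, 155/17); (-105/17, -81/17) → (-105/17, 81/17); (-15/17, 71/17) → (-15/17, -71/17)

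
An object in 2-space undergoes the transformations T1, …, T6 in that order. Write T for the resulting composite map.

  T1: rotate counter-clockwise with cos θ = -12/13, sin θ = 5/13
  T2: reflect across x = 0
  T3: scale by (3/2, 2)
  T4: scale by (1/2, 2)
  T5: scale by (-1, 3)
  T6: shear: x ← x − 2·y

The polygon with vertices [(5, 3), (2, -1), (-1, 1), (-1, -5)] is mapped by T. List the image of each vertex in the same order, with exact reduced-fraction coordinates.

T1 rotate counter-clockwise with cos θ = -12/13, sin θ = 5/13: (5, 3) → (-75/13, -11/13); (2, -1) → (-19/13, 22/13); (-1, 1) → (7/13, -17/13); (-1, -5) → (37/13, 55/13)
T2 reflect across x = 0: (-75/13, -11/13) → (75/13, -11/13); (-19/13, 22/13) → (19/13, 22/13); (7/13, -17/13) → (-7/13, -17/13); (37/13, 55/13) → (-37/13, 55/13)
T3 scale by (3/2, 2): (75/13, -11/13) → (225/26, -22/13); (19/13, 22/13) → (57/26, 44/13); (-7/13, -17/13) → (-21/26, -34/13); (-37/13, 55/13) → (-111/26, 110/13)
T4 scale by (1/2, 2): (225/26, -22/13) → (225/52, -44/13); (57/26, 44/13) → (57/52, 88/13); (-21/26, -34/13) → (-21/52, -68/13); (-111/26, 110/13) → (-111/52, 220/13)
T5 scale by (-1, 3): (225/52, -44/13) → (-225/52, -132/13); (57/52, 88/13) → (-57/52, 264/13); (-21/52, -68/13) → (21/52, -204/13); (-111/52, 220/13) → (111/52, 660/13)
T6 shear: x ← x − 2·y: (-225/52, -132/13) → (831/52, -132/13); (-57/52, 264/13) → (-2169/52, 264/13); (21/52, -204/13) → (1653/52, -204/13); (111/52, 660/13) → (-5169/52, 660/13)

image vertices: (831/52, -132/13), (-2169/52, 264/13), (1653/52, -204/13), (-5169/52, 660/13)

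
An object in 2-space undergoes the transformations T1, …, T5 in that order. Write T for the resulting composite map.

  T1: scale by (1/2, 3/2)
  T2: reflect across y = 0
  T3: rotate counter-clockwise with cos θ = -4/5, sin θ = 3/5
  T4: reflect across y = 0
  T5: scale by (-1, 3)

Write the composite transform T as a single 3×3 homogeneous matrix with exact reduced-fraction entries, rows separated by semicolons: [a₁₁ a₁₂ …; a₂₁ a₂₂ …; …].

T = [2/5 -9/10 0; -9/10 -18/5 0; 0 0 1]

T1 = [1/2 0 0; 0 3/2 0; 0 0 1]
T2·T1 = [1/2 0 0; 0 -3/2 0; 0 0 1]
T3·…·T1 = [-2/5 9/10 0; 3/10 6/5 0; 0 0 1]
T4·…·T1 = [-2/5 9/10 0; -3/10 -6/5 0; 0 0 1]
T5·…·T1 = [2/5 -9/10 0; -9/10 -18/5 0; 0 0 1]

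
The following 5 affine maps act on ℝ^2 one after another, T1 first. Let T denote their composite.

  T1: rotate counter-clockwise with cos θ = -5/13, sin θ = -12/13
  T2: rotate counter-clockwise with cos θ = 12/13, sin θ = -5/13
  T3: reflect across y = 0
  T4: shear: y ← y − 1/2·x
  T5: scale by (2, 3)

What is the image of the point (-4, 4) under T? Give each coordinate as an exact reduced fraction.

T(p) = (1912/169, -1422/169)

T1 rotate counter-clockwise with cos θ = -5/13, sin θ = -12/13: (-4, 4) → (68/13, 28/13)
T2 rotate counter-clockwise with cos θ = 12/13, sin θ = -5/13: (68/13, 28/13) → (956/169, -4/169)
T3 reflect across y = 0: (956/169, -4/169) → (956/169, 4/169)
T4 shear: y ← y − 1/2·x: (956/169, 4/169) → (956/169, -474/169)
T5 scale by (2, 3): (956/169, -474/169) → (1912/169, -1422/169)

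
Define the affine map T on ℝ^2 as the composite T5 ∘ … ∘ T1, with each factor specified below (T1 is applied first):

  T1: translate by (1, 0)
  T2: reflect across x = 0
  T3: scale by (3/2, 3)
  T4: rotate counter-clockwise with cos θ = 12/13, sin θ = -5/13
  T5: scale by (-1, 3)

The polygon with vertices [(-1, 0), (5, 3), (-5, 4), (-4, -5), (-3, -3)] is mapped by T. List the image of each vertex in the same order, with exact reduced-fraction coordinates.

T1 translate by (1, 0): (-1, 0) → (0, 0); (5, 3) → (6, 3); (-5, 4) → (-4, 4); (-4, -5) → (-3, -5); (-3, -3) → (-2, -3)
T2 reflect across x = 0: (0, 0) → (0, 0); (6, 3) → (-6, 3); (-4, 4) → (4, 4); (-3, -5) → (3, -5); (-2, -3) → (2, -3)
T3 scale by (3/2, 3): (0, 0) → (0, 0); (-6, 3) → (-9, 9); (4, 4) → (6, 12); (3, -5) → (9/2, -15); (2, -3) → (3, -9)
T4 rotate counter-clockwise with cos θ = 12/13, sin θ = -5/13: (0, 0) → (0, 0); (-9, 9) → (-63/13, 153/13); (6, 12) → (132/13, 114/13); (9/2, -15) → (-21/13, -405/26); (3, -9) → (-9/13, -123/13)
T5 scale by (-1, 3): (0, 0) → (0, 0); (-63/13, 153/13) → (63/13, 459/13); (132/13, 114/13) → (-132/13, 342/13); (-21/13, -405/26) → (21/13, -1215/26); (-9/13, -123/13) → (9/13, -369/13)

image vertices: (0, 0), (63/13, 459/13), (-132/13, 342/13), (21/13, -1215/26), (9/13, -369/13)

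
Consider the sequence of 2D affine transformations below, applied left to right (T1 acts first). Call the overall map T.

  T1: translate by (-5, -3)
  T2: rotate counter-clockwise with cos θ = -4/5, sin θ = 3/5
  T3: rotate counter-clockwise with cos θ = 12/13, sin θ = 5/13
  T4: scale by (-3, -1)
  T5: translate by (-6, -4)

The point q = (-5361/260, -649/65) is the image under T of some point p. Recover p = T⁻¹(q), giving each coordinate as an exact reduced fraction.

p = (7/4, -4)

T1 = [1 0 -5; 0 1 -3; 0 0 1]
T2·T1 = [-4/5 -3/5 29/5; 3/5 -4/5 -3/5; 0 0 1]
T3·…·T1 = [-63/65 -16/65 363/65; 16/65 -63/65 109/65; 0 0 1]
T4·…·T1 = [189/65 48/65 -1089/65; -16/65 63/65 -109/65; 0 0 1]
T5·…·T1 = [189/65 48/65 -1479/65; -16/65 63/65 -369/65; 0 0 1]
det M = 3; M⁻¹ = [21/65 -16/65 387/65; 16/195 63/65 479/65; 0 0 1]
M⁻¹ · (-5361/260, -649/65)ᵀ = (7/4, -4)ᵀ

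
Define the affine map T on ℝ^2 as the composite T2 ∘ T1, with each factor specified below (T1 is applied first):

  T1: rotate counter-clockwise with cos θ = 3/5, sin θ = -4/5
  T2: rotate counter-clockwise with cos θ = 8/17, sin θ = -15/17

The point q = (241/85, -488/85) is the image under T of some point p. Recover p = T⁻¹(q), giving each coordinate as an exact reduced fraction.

p = (4, 5)

T1 = [3/5 4/5 0; -4/5 3/5 0; 0 0 1]
T2·T1 = [-36/85 77/85 0; -77/85 -36/85 0; 0 0 1]
det M = 1; M⁻¹ = [-36/85 -77/85 0; 77/85 -36/85 0; 0 0 1]
M⁻¹ · (241/85, -488/85)ᵀ = (4, 5)ᵀ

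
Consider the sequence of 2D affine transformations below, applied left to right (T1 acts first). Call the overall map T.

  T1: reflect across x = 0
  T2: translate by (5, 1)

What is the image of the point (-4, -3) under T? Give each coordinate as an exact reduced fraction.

T(p) = (9, -2)

T1 reflect across x = 0: (-4, -3) → (4, -3)
T2 translate by (5, 1): (4, -3) → (9, -2)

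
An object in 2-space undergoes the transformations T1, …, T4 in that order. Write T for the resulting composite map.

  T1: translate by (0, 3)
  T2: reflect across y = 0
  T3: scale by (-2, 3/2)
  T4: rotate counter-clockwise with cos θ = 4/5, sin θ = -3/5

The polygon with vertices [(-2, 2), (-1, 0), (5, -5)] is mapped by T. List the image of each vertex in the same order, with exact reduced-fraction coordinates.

image vertices: (-13/10, -42/5), (-11/10, -24/5), (-31/5, 42/5)

T1 translate by (0, 3): (-2, 2) → (-2, 5); (-1, 0) → (-1, 3); (5, -5) → (5, -2)
T2 reflect across y = 0: (-2, 5) → (-2, -5); (-1, 3) → (-1, -3); (5, -2) → (5, 2)
T3 scale by (-2, 3/2): (-2, -5) → (4, -15/2); (-1, -3) → (2, -9/2); (5, 2) → (-10, 3)
T4 rotate counter-clockwise with cos θ = 4/5, sin θ = -3/5: (4, -15/2) → (-13/10, -42/5); (2, -9/2) → (-11/10, -24/5); (-10, 3) → (-31/5, 42/5)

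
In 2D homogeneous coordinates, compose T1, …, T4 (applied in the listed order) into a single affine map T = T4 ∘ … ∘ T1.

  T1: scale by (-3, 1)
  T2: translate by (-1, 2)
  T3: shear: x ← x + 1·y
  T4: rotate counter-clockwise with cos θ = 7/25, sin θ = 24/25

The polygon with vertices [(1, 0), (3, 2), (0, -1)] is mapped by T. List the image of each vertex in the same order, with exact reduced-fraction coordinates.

T1 scale by (-3, 1): (1, 0) → (-3, 0); (3, 2) → (-9, 2); (0, -1) → (0, -1)
T2 translate by (-1, 2): (-3, 0) → (-4, 2); (-9, 2) → (-10, 4); (0, -1) → (-1, 1)
T3 shear: x ← x + 1·y: (-4, 2) → (-2, 2); (-10, 4) → (-6, 4); (-1, 1) → (0, 1)
T4 rotate counter-clockwise with cos θ = 7/25, sin θ = 24/25: (-2, 2) → (-62/25, -34/25); (-6, 4) → (-138/25, -116/25); (0, 1) → (-24/25, 7/25)

image vertices: (-62/25, -34/25), (-138/25, -116/25), (-24/25, 7/25)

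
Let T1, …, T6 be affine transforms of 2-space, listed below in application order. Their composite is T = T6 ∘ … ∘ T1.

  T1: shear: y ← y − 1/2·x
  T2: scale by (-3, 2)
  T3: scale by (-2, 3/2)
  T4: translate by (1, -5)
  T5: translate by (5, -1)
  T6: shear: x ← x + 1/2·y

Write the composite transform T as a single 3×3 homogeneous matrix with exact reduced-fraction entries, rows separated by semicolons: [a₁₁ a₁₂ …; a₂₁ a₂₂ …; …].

T1 = [1 0 0; -1/2 1 0; 0 0 1]
T2·T1 = [-3 0 0; -1 2 0; 0 0 1]
T3·…·T1 = [6 0 0; -3/2 3 0; 0 0 1]
T4·…·T1 = [6 0 1; -3/2 3 -5; 0 0 1]
T5·…·T1 = [6 0 6; -3/2 3 -6; 0 0 1]
T6·…·T1 = [21/4 3/2 3; -3/2 3 -6; 0 0 1]

T = [21/4 3/2 3; -3/2 3 -6; 0 0 1]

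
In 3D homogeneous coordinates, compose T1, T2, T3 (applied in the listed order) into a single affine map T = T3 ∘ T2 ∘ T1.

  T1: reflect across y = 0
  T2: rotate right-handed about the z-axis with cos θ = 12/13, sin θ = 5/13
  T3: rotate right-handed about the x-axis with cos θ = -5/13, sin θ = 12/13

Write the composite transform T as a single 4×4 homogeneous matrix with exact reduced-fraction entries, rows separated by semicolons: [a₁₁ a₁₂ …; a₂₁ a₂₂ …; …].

T = [12/13 5/13 0 0; -25/169 60/169 -12/13 0; 60/169 -144/169 -5/13 0; 0 0 0 1]

T1 = [1 0 0 0; 0 -1 0 0; 0 0 1 0; 0 0 0 1]
T2·T1 = [12/13 5/13 0 0; 5/13 -12/13 0 0; 0 0 1 0; 0 0 0 1]
T3·…·T1 = [12/13 5/13 0 0; -25/169 60/169 -12/13 0; 60/169 -144/169 -5/13 0; 0 0 0 1]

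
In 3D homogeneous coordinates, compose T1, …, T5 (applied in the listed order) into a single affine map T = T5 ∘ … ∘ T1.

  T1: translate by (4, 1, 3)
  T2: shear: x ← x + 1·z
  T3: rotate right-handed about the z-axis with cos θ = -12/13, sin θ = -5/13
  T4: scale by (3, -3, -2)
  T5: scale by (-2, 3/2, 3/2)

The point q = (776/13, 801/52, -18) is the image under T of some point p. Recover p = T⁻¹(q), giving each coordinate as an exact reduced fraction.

p = (1/2, -5/3, 3)

T1 = [1 0 0 4; 0 1 0 1; 0 0 1 3; 0 0 0 1]
T2·T1 = [1 0 1 7; 0 1 0 1; 0 0 1 3; 0 0 0 1]
T3·…·T1 = [-12/13 5/13 -12/13 -79/13; -5/13 -12/13 -5/13 -47/13; 0 0 1 3; 0 0 0 1]
T4·…·T1 = [-36/13 15/13 -36/13 -237/13; 15/13 36/13 15/13 141/13; 0 0 -2 -6; 0 0 0 1]
T5·…·T1 = [72/13 -30/13 72/13 474/13; 45/26 54/13 45/26 423/26; 0 0 -3 -9; 0 0 0 1]
det M = -81; M⁻¹ = [2/13 10/117 1/3 -4; -5/78 8/39 0 -1; 0 0 -1/3 -3; 0 0 0 1]
M⁻¹ · (776/13, 801/52, -18)ᵀ = (1/2, -5/3, 3)ᵀ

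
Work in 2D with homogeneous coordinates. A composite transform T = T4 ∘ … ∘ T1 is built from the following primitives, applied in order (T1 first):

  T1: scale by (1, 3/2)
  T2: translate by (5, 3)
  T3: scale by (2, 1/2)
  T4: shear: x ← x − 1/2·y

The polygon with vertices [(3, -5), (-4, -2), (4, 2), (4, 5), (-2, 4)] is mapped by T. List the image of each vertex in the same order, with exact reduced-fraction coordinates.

T1 scale by (1, 3/2): (3, -5) → (3, -15/2); (-4, -2) → (-4, -3); (4, 2) → (4, 3); (4, 5) → (4, 15/2); (-2, 4) → (-2, 6)
T2 translate by (5, 3): (3, -15/2) → (8, -9/2); (-4, -3) → (1, 0); (4, 3) → (9, 6); (4, 15/2) → (9, 21/2); (-2, 6) → (3, 9)
T3 scale by (2, 1/2): (8, -9/2) → (16, -9/4); (1, 0) → (2, 0); (9, 6) → (18, 3); (9, 21/2) → (18, 21/4); (3, 9) → (6, 9/2)
T4 shear: x ← x − 1/2·y: (16, -9/4) → (137/8, -9/4); (2, 0) → (2, 0); (18, 3) → (33/2, 3); (18, 21/4) → (123/8, 21/4); (6, 9/2) → (15/4, 9/2)

image vertices: (137/8, -9/4), (2, 0), (33/2, 3), (123/8, 21/4), (15/4, 9/2)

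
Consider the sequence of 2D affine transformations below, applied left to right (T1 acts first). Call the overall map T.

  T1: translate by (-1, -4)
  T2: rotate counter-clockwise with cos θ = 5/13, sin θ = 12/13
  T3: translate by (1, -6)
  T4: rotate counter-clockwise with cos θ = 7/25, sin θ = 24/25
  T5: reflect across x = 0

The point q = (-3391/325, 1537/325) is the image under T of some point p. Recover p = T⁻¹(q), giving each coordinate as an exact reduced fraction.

p = (1, -3)

T1 = [1 0 -1; 0 1 -4; 0 0 1]
T2·T1 = [5/13 -12/13 43/13; 12/13 5/13 -32/13; 0 0 1]
T3·…·T1 = [5/13 -12/13 56/13; 12/13 5/13 -110/13; 0 0 1]
T4·…·T1 = [-253/325 -204/325 3032/325; 204/325 -253/325 574/325; 0 0 1]
T5·…·T1 = [253/325 204/325 -3032/325; 204/325 -253/325 574/325; 0 0 1]
det M = -1; M⁻¹ = [253/325 204/325 80/13; 204/325 -253/325 94/13; 0 0 1]
M⁻¹ · (-3391/325, 1537/325)ᵀ = (1, -3)ᵀ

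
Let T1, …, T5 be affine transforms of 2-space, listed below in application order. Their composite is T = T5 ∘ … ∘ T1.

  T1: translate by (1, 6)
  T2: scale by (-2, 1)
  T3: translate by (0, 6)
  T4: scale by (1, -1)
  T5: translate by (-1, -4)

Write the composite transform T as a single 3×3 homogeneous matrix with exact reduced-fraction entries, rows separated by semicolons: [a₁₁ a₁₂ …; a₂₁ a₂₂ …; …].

T1 = [1 0 1; 0 1 6; 0 0 1]
T2·T1 = [-2 0 -2; 0 1 6; 0 0 1]
T3·…·T1 = [-2 0 -2; 0 1 12; 0 0 1]
T4·…·T1 = [-2 0 -2; 0 -1 -12; 0 0 1]
T5·…·T1 = [-2 0 -3; 0 -1 -16; 0 0 1]

T = [-2 0 -3; 0 -1 -16; 0 0 1]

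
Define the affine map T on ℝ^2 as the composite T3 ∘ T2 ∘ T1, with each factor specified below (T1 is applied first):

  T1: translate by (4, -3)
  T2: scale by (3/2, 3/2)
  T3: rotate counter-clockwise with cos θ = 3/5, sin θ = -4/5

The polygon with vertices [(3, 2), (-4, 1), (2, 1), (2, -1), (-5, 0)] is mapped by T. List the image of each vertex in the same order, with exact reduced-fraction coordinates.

image vertices: (51/10, -93/10), (-12/5, -9/5), (3, -9), (3/5, -54/5), (-9/2, -3/2)

T1 translate by (4, -3): (3, 2) → (7, -1); (-4, 1) → (0, -2); (2, 1) → (6, -2); (2, -1) → (6, -4); (-5, 0) → (-1, -3)
T2 scale by (3/2, 3/2): (7, -1) → (21/2, -3/2); (0, -2) → (0, -3); (6, -2) → (9, -3); (6, -4) → (9, -6); (-1, -3) → (-3/2, -9/2)
T3 rotate counter-clockwise with cos θ = 3/5, sin θ = -4/5: (21/2, -3/2) → (51/10, -93/10); (0, -3) → (-12/5, -9/5); (9, -3) → (3, -9); (9, -6) → (3/5, -54/5); (-3/2, -9/2) → (-9/2, -3/2)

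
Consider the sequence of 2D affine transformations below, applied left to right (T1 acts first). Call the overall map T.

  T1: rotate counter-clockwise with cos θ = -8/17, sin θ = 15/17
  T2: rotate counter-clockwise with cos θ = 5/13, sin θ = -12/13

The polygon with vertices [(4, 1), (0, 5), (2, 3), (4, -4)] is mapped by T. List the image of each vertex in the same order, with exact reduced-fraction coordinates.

T1 rotate counter-clockwise with cos θ = -8/17, sin θ = 15/17: (4, 1) → (-47/17, 52/17); (0, 5) → (-75/17, -40/17); (2, 3) → (-61/17, 6/17); (4, -4) → (28/17, 92/17)
T2 rotate counter-clockwise with cos θ = 5/13, sin θ = -12/13: (-47/17, 52/17) → (389/221, 824/221); (-75/17, -40/17) → (-855/221, 700/221); (-61/17, 6/17) → (-233/221, 762/221); (28/17, 92/17) → (1244/221, 124/221)

image vertices: (389/221, 824/221), (-855/221, 700/221), (-233/221, 762/221), (1244/221, 124/221)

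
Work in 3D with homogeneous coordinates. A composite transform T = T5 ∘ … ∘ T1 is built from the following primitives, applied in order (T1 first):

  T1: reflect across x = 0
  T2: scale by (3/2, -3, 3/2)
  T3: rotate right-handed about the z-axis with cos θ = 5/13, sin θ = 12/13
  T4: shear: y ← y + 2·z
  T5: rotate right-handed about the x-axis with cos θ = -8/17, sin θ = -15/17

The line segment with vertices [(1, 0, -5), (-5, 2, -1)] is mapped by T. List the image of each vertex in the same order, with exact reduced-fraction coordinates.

T1 reflect across x = 0: (1, 0, -5) → (-1, 0, -5); (-5, 2, -1) → (5, 2, -1)
T2 scale by (3/2, -3, 3/2): (-1, 0, -5) → (-3/2, 0, -15/2); (5, 2, -1) → (15/2, -6, -3/2)
T3 rotate right-handed about the z-axis with cos θ = 5/13, sin θ = 12/13: (-3/2, 0, -15/2) → (-15/26, -18/13, -15/2); (15/2, -6, -3/2) → (219/26, 60/13, -3/2)
T4 shear: y ← y + 2·z: (-15/26, -18/13, -15/2) → (-15/26, -213/13, -15/2); (219/26, 60/13, -3/2) → (219/26, 21/13, -3/2)
T5 rotate right-handed about the x-axis with cos θ = -8/17, sin θ = -15/17: (-15/26, -213/13, -15/2) → (-15/26, 483/442, 3975/221); (219/26, 21/13, -3/2) → (219/26, -921/442, -159/221)

image vertices: (-15/26, 483/442, 3975/221), (219/26, -921/442, -159/221)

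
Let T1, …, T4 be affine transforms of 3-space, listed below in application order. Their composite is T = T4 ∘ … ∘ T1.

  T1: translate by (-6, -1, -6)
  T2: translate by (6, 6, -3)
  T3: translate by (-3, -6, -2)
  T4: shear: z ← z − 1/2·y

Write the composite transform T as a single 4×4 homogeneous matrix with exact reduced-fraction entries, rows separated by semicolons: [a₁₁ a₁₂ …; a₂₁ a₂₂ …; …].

T = [1 0 0 -3; 0 1 0 -1; 0 -1/2 1 -21/2; 0 0 0 1]

T1 = [1 0 0 -6; 0 1 0 -1; 0 0 1 -6; 0 0 0 1]
T2·T1 = [1 0 0 0; 0 1 0 5; 0 0 1 -9; 0 0 0 1]
T3·…·T1 = [1 0 0 -3; 0 1 0 -1; 0 0 1 -11; 0 0 0 1]
T4·…·T1 = [1 0 0 -3; 0 1 0 -1; 0 -1/2 1 -21/2; 0 0 0 1]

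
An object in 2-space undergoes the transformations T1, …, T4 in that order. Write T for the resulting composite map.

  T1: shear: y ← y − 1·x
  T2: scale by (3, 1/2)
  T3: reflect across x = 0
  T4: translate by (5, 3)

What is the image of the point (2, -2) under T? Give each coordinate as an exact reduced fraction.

T1 shear: y ← y − 1·x: (2, -2) → (2, -4)
T2 scale by (3, 1/2): (2, -4) → (6, -2)
T3 reflect across x = 0: (6, -2) → (-6, -2)
T4 translate by (5, 3): (-6, -2) → (-1, 1)

T(p) = (-1, 1)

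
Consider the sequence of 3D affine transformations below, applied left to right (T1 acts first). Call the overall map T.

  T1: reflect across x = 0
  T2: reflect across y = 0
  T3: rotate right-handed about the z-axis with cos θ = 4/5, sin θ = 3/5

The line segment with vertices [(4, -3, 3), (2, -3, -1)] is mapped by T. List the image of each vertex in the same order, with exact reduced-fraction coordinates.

image vertices: (-5, 0, 3), (-17/5, 6/5, -1)

T1 reflect across x = 0: (4, -3, 3) → (-4, -3, 3); (2, -3, -1) → (-2, -3, -1)
T2 reflect across y = 0: (-4, -3, 3) → (-4, 3, 3); (-2, -3, -1) → (-2, 3, -1)
T3 rotate right-handed about the z-axis with cos θ = 4/5, sin θ = 3/5: (-4, 3, 3) → (-5, 0, 3); (-2, 3, -1) → (-17/5, 6/5, -1)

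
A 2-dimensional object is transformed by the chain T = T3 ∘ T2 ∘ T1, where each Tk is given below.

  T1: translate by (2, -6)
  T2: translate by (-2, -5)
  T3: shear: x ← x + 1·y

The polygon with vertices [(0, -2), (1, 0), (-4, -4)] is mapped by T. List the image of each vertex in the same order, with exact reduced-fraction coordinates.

T1 translate by (2, -6): (0, -2) → (2, -8); (1, 0) → (3, -6); (-4, -4) → (-2, -10)
T2 translate by (-2, -5): (2, -8) → (0, -13); (3, -6) → (1, -11); (-2, -10) → (-4, -15)
T3 shear: x ← x + 1·y: (0, -13) → (-13, -13); (1, -11) → (-10, -11); (-4, -15) → (-19, -15)

image vertices: (-13, -13), (-10, -11), (-19, -15)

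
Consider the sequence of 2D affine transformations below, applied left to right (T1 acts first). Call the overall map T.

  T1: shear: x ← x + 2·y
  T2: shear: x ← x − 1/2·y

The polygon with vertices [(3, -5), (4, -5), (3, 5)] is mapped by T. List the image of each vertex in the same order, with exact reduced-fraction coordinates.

image vertices: (-9/2, -5), (-7/2, -5), (21/2, 5)

T1 shear: x ← x + 2·y: (3, -5) → (-7, -5); (4, -5) → (-6, -5); (3, 5) → (13, 5)
T2 shear: x ← x − 1/2·y: (-7, -5) → (-9/2, -5); (-6, -5) → (-7/2, -5); (13, 5) → (21/2, 5)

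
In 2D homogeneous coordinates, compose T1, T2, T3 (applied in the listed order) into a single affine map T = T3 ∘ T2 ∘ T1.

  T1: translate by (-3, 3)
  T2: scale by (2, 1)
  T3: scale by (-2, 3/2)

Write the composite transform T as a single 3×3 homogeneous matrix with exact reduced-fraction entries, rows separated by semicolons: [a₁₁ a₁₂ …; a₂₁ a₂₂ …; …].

T = [-4 0 12; 0 3/2 9/2; 0 0 1]

T1 = [1 0 -3; 0 1 3; 0 0 1]
T2·T1 = [2 0 -6; 0 1 3; 0 0 1]
T3·…·T1 = [-4 0 12; 0 3/2 9/2; 0 0 1]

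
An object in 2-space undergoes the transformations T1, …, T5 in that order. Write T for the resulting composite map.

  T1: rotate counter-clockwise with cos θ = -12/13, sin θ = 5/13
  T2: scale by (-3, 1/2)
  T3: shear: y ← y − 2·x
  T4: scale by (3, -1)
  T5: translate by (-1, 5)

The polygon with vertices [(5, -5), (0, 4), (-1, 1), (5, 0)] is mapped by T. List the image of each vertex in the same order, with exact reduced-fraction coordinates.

T1 rotate counter-clockwise with cos θ = -12/13, sin θ = 5/13: (5, -5) → (-35/13, 85/13); (0, 4) → (-20/13, -48/13); (-1, 1) → (7/13, -17/13); (5, 0) → (-60/13, 25/13)
T2 scale by (-3, 1/2): (-35/13, 85/13) → (105/13, 85/26); (-20/13, -48/13) → (60/13, -24/13); (7/13, -17/13) → (-21/13, -17/26); (-60/13, 25/13) → (180/13, 25/26)
T3 shear: y ← y − 2·x: (105/13, 85/26) → (105/13, -335/26); (60/13, -24/13) → (60/13, -144/13); (-21/13, -17/26) → (-21/13, 67/26); (180/13, 25/26) → (180/13, -695/26)
T4 scale by (3, -1): (105/13, -335/26) → (315/13, 335/26); (60/13, -144/13) → (180/13, 144/13); (-21/13, 67/26) → (-63/13, -67/26); (180/13, -695/26) → (540/13, 695/26)
T5 translate by (-1, 5): (315/13, 335/26) → (302/13, 465/26); (180/13, 144/13) → (167/13, 209/13); (-63/13, -67/26) → (-76/13, 63/26); (540/13, 695/26) → (527/13, 825/26)

image vertices: (302/13, 465/26), (167/13, 209/13), (-76/13, 63/26), (527/13, 825/26)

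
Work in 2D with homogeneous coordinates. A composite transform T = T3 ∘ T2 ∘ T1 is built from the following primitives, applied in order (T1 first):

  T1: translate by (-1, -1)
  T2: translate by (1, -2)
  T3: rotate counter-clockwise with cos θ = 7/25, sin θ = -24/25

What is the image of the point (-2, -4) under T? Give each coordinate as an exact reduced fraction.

T1 translate by (-1, -1): (-2, -4) → (-3, -5)
T2 translate by (1, -2): (-3, -5) → (-2, -7)
T3 rotate counter-clockwise with cos θ = 7/25, sin θ = -24/25: (-2, -7) → (-182/25, -1/25)

T(p) = (-182/25, -1/25)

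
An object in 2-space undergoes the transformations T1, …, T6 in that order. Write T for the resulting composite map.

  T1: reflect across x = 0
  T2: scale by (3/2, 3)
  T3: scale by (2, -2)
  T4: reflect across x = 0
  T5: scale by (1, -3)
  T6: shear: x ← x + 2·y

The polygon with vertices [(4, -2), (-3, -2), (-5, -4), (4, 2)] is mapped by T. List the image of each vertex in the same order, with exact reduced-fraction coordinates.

T1 reflect across x = 0: (4, -2) → (-4, -2); (-3, -2) → (3, -2); (-5, -4) → (5, -4); (4, 2) → (-4, 2)
T2 scale by (3/2, 3): (-4, -2) → (-6, -6); (3, -2) → (9/2, -6); (5, -4) → (15/2, -12); (-4, 2) → (-6, 6)
T3 scale by (2, -2): (-6, -6) → (-12, 12); (9/2, -6) → (9, 12); (15/2, -12) → (15, 24); (-6, 6) → (-12, -12)
T4 reflect across x = 0: (-12, 12) → (12, 12); (9, 12) → (-9, 12); (15, 24) → (-15, 24); (-12, -12) → (12, -12)
T5 scale by (1, -3): (12, 12) → (12, -36); (-9, 12) → (-9, -36); (-15, 24) → (-15, -72); (12, -12) → (12, 36)
T6 shear: x ← x + 2·y: (12, -36) → (-60, -36); (-9, -36) → (-81, -36); (-15, -72) → (-159, -72); (12, 36) → (84, 36)

image vertices: (-60, -36), (-81, -36), (-159, -72), (84, 36)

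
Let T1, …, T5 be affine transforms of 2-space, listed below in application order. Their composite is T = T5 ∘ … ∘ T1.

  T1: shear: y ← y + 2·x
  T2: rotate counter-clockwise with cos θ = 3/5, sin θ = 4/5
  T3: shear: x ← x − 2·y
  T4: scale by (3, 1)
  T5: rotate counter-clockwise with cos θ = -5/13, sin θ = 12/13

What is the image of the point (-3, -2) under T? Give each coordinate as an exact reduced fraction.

T(p) = (-993/65, 720/13)

T1 shear: y ← y + 2·x: (-3, -2) → (-3, -8)
T2 rotate counter-clockwise with cos θ = 3/5, sin θ = 4/5: (-3, -8) → (23/5, -36/5)
T3 shear: x ← x − 2·y: (23/5, -36/5) → (19, -36/5)
T4 scale by (3, 1): (19, -36/5) → (57, -36/5)
T5 rotate counter-clockwise with cos θ = -5/13, sin θ = 12/13: (57, -36/5) → (-993/65, 720/13)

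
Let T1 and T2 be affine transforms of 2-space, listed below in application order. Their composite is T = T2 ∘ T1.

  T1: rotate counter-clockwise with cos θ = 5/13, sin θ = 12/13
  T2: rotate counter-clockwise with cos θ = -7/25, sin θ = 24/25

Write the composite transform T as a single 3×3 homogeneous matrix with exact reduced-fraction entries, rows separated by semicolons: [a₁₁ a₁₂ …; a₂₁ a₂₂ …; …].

T1 = [5/13 -12/13 0; 12/13 5/13 0; 0 0 1]
T2·T1 = [-323/325 -36/325 0; 36/325 -323/325 0; 0 0 1]

T = [-323/325 -36/325 0; 36/325 -323/325 0; 0 0 1]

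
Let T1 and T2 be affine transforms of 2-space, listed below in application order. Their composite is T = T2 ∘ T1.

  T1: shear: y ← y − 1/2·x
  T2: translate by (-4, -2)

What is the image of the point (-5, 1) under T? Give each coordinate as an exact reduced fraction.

T(p) = (-9, 3/2)

T1 shear: y ← y − 1/2·x: (-5, 1) → (-5, 7/2)
T2 translate by (-4, -2): (-5, 7/2) → (-9, 3/2)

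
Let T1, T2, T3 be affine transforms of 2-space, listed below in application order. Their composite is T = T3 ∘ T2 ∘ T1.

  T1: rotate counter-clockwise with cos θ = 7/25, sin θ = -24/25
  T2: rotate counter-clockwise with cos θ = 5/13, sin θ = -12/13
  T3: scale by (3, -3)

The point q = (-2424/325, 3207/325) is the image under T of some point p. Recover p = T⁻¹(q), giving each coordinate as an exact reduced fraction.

T1 = [7/25 24/25 0; -24/25 7/25 0; 0 0 1]
T2·T1 = [-253/325 204/325 0; -204/325 -253/325 0; 0 0 1]
T3·…·T1 = [-759/325 612/325 0; 612/325 759/325 0; 0 0 1]
det M = -9; M⁻¹ = [-253/975 68/325 0; 68/325 253/975 0; 0 0 1]
M⁻¹ · (-2424/325, 3207/325)ᵀ = (4, 1)ᵀ

p = (4, 1)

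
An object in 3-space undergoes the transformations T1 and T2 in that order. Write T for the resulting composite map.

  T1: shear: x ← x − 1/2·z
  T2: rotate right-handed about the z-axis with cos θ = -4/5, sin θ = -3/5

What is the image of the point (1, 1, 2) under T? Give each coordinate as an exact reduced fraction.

T(p) = (3/5, -4/5, 2)

T1 shear: x ← x − 1/2·z: (1, 1, 2) → (0, 1, 2)
T2 rotate right-handed about the z-axis with cos θ = -4/5, sin θ = -3/5: (0, 1, 2) → (3/5, -4/5, 2)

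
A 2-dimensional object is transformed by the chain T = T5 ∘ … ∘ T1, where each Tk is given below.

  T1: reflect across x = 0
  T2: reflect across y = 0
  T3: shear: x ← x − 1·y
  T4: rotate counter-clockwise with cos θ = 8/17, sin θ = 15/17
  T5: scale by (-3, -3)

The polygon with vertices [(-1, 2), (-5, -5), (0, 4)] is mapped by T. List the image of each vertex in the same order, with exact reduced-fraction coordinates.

image vertices: (-162/17, -87/17), (225/17, -120/17), (-276/17, -84/17)

T1 reflect across x = 0: (-1, 2) → (1, 2); (-5, -5) → (5, -5); (0, 4) → (0, 4)
T2 reflect across y = 0: (1, 2) → (1, -2); (5, -5) → (5, 5); (0, 4) → (0, -4)
T3 shear: x ← x − 1·y: (1, -2) → (3, -2); (5, 5) → (0, 5); (0, -4) → (4, -4)
T4 rotate counter-clockwise with cos θ = 8/17, sin θ = 15/17: (3, -2) → (54/17, 29/17); (0, 5) → (-75/17, 40/17); (4, -4) → (92/17, 28/17)
T5 scale by (-3, -3): (54/17, 29/17) → (-162/17, -87/17); (-75/17, 40/17) → (225/17, -120/17); (92/17, 28/17) → (-276/17, -84/17)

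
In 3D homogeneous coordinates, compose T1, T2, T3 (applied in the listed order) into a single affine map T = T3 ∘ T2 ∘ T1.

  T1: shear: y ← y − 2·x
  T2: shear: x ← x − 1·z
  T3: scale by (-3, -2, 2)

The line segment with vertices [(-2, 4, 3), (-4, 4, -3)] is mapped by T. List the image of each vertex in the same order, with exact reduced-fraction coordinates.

T1 shear: y ← y − 2·x: (-2, 4, 3) → (-2, 8, 3); (-4, 4, -3) → (-4, 12, -3)
T2 shear: x ← x − 1·z: (-2, 8, 3) → (-5, 8, 3); (-4, 12, -3) → (-1, 12, -3)
T3 scale by (-3, -2, 2): (-5, 8, 3) → (15, -16, 6); (-1, 12, -3) → (3, -24, -6)

image vertices: (15, -16, 6), (3, -24, -6)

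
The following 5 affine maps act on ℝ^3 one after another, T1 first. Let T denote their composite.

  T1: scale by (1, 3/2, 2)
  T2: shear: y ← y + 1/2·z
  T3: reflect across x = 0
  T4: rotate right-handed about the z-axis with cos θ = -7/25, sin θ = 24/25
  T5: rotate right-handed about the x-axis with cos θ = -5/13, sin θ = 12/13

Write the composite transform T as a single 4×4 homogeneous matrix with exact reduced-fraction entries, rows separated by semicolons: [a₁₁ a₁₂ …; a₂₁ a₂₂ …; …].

T1 = [1 0 0 0; 0 3/2 0 0; 0 0 2 0; 0 0 0 1]
T2·T1 = [1 0 0 0; 0 3/2 1 0; 0 0 2 0; 0 0 0 1]
T3·…·T1 = [-1 0 0 0; 0 3/2 1 0; 0 0 2 0; 0 0 0 1]
T4·…·T1 = [7/25 -36/25 -24/25 0; -24/25 -21/50 -7/25 0; 0 0 2 0; 0 0 0 1]
T5·…·T1 = [7/25 -36/25 -24/25 0; 24/65 21/130 -113/65 0; -288/325 -126/325 -334/325 0; 0 0 0 1]

T = [7/25 -36/25 -24/25 0; 24/65 21/130 -113/65 0; -288/325 -126/325 -334/325 0; 0 0 0 1]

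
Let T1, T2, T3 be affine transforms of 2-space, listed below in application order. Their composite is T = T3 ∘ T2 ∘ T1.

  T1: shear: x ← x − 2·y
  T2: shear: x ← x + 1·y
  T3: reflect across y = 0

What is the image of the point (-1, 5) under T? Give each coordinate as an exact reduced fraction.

T1 shear: x ← x − 2·y: (-1, 5) → (-11, 5)
T2 shear: x ← x + 1·y: (-11, 5) → (-6, 5)
T3 reflect across y = 0: (-6, 5) → (-6, -5)

T(p) = (-6, -5)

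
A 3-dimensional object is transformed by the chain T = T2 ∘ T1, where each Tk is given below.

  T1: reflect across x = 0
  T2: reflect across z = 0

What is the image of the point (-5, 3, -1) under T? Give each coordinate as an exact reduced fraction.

T1 reflect across x = 0: (-5, 3, -1) → (5, 3, -1)
T2 reflect across z = 0: (5, 3, -1) → (5, 3, 1)

T(p) = (5, 3, 1)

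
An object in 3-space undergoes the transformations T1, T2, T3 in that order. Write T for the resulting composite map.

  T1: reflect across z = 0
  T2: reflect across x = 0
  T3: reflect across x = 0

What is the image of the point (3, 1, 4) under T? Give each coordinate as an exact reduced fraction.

T1 reflect across z = 0: (3, 1, 4) → (3, 1, -4)
T2 reflect across x = 0: (3, 1, -4) → (-3, 1, -4)
T3 reflect across x = 0: (-3, 1, -4) → (3, 1, -4)

T(p) = (3, 1, -4)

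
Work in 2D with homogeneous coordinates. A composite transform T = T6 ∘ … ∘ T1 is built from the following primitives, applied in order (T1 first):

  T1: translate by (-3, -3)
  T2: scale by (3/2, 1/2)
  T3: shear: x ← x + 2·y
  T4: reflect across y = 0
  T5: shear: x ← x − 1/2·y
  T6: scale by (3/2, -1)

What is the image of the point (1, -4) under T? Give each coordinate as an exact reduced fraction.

T(p) = (-141/8, -7/2)

T1 translate by (-3, -3): (1, -4) → (-2, -7)
T2 scale by (3/2, 1/2): (-2, -7) → (-3, -7/2)
T3 shear: x ← x + 2·y: (-3, -7/2) → (-10, -7/2)
T4 reflect across y = 0: (-10, -7/2) → (-10, 7/2)
T5 shear: x ← x − 1/2·y: (-10, 7/2) → (-47/4, 7/2)
T6 scale by (3/2, -1): (-47/4, 7/2) → (-141/8, -7/2)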